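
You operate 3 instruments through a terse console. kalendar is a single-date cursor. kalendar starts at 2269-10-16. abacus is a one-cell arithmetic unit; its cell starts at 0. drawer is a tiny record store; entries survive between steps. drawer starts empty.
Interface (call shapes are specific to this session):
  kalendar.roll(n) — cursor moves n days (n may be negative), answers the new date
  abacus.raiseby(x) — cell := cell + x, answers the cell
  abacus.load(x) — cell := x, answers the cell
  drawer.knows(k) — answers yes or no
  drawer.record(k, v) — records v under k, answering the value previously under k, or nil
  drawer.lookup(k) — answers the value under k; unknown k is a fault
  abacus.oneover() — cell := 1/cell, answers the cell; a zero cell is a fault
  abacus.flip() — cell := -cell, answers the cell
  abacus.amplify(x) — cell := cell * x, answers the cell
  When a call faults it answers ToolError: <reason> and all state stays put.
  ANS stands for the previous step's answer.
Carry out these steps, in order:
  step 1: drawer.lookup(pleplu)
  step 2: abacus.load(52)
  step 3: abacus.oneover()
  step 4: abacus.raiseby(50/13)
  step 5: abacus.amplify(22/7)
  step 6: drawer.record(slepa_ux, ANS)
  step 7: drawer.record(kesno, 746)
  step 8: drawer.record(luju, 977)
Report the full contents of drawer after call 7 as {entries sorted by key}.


Answer: {kesno=746, slepa_ux=2211/182}

Derivation:
;; lookup(k=pleplu) => ToolError: no such key pleplu
;; load(x=52) => 52
;; oneover() => 1/52
;; raiseby(x=50/13) => 201/52
;; amplify(x=22/7) => 2211/182
;; record(k=slepa_ux, v=ANS) => nil
;; record(k=kesno, v=746) => nil
;; record(k=luju, v=977) => nil


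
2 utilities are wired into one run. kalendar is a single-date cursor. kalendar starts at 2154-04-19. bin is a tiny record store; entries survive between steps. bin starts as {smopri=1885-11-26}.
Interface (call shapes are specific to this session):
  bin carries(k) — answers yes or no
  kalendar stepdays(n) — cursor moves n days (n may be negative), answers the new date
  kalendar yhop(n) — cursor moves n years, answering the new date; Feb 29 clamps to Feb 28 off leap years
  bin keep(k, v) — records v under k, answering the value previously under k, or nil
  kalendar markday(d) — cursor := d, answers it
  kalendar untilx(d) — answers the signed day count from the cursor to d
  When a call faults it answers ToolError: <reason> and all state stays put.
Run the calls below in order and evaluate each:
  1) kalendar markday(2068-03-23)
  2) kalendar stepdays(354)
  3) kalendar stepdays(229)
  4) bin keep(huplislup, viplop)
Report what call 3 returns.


// kalendar markday(2068-03-23) == 2068-03-23
// kalendar stepdays(354) == 2069-03-12
// kalendar stepdays(229) == 2069-10-27
// bin keep(huplislup, viplop) == nil

Answer: 2069-10-27


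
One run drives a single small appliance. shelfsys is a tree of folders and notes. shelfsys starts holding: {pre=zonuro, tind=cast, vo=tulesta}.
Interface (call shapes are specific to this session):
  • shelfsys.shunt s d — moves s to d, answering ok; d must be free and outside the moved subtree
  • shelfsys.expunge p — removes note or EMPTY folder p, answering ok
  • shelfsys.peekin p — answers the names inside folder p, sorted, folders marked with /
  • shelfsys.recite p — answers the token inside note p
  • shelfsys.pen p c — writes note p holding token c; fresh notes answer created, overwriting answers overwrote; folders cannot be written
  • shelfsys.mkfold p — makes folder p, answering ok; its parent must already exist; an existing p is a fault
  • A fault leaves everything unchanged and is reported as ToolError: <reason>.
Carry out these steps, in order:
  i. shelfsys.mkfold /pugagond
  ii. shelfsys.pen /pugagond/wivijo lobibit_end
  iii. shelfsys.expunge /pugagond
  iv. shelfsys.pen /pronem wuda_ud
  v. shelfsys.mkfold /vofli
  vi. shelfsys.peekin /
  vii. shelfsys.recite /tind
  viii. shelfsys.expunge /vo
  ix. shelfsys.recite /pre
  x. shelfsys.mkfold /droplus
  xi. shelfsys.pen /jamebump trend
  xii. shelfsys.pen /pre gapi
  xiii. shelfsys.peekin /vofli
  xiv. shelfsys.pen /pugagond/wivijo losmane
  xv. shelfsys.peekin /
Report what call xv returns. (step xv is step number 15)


# shelfsys.mkfold(p→/pugagond) => ok
# shelfsys.pen(p→/pugagond/wivijo, c→lobibit_end) => created
# shelfsys.expunge(p→/pugagond) => ToolError: not empty
# shelfsys.pen(p→/pronem, c→wuda_ud) => created
# shelfsys.mkfold(p→/vofli) => ok
# shelfsys.peekin(p→/) => [pre, pronem, pugagond/, tind, vo, vofli/]
# shelfsys.recite(p→/tind) => cast
# shelfsys.expunge(p→/vo) => ok
# shelfsys.recite(p→/pre) => zonuro
# shelfsys.mkfold(p→/droplus) => ok
# shelfsys.pen(p→/jamebump, c→trend) => created
# shelfsys.pen(p→/pre, c→gapi) => overwrote
# shelfsys.peekin(p→/vofli) => []
# shelfsys.pen(p→/pugagond/wivijo, c→losmane) => overwrote
# shelfsys.peekin(p→/) => [droplus/, jamebump, pre, pronem, pugagond/, tind, vofli/]

Answer: [droplus/, jamebump, pre, pronem, pugagond/, tind, vofli/]


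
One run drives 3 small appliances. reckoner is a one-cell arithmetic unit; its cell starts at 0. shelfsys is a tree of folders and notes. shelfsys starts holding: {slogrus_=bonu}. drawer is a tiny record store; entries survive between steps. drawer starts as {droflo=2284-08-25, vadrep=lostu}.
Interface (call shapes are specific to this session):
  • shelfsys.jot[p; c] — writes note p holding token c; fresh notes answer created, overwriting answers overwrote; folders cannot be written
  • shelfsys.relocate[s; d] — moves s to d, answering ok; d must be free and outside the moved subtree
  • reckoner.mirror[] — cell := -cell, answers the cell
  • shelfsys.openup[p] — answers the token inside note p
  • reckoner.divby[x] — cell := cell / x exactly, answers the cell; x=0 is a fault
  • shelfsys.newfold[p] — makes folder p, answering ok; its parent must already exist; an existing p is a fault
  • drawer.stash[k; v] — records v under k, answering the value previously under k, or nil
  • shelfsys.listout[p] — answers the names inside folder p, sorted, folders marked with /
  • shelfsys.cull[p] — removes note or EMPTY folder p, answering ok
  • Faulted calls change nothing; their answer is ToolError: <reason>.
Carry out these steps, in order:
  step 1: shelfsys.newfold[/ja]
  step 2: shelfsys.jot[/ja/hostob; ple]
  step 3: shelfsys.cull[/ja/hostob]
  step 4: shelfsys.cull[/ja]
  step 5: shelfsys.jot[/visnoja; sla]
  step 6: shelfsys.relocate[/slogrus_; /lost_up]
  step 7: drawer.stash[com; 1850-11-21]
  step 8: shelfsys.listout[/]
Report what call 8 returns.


Answer: [lost_up, visnoja]

Derivation:
Step: shelfsys.newfold[p: /ja]
Result: ok
Step: shelfsys.jot[p: /ja/hostob; c: ple]
Result: created
Step: shelfsys.cull[p: /ja/hostob]
Result: ok
Step: shelfsys.cull[p: /ja]
Result: ok
Step: shelfsys.jot[p: /visnoja; c: sla]
Result: created
Step: shelfsys.relocate[s: /slogrus_; d: /lost_up]
Result: ok
Step: drawer.stash[k: com; v: 1850-11-21]
Result: nil
Step: shelfsys.listout[p: /]
Result: [lost_up, visnoja]


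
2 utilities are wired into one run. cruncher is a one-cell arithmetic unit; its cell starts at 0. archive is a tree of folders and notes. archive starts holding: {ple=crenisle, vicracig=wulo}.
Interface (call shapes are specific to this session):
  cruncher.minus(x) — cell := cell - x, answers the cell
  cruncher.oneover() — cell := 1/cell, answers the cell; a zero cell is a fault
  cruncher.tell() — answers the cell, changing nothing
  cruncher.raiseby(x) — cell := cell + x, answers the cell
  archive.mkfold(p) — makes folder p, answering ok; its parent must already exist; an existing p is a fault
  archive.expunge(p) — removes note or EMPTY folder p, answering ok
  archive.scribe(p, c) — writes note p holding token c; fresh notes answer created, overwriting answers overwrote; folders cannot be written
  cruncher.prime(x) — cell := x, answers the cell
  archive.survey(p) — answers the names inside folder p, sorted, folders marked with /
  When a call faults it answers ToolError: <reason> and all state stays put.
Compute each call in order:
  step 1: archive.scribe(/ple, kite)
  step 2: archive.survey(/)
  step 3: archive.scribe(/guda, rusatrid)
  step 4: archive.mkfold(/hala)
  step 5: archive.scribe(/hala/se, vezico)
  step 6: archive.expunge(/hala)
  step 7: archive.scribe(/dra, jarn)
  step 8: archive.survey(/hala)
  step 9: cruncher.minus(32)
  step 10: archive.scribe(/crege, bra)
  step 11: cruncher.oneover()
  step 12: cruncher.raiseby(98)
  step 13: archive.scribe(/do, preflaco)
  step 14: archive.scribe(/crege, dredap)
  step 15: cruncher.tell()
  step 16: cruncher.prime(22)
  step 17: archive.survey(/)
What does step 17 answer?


# scribe(p='/ple', c='kite') : overwrote
# survey(p='/') : [ple, vicracig]
# scribe(p='/guda', c='rusatrid') : created
# mkfold(p='/hala') : ok
# scribe(p='/hala/se', c='vezico') : created
# expunge(p='/hala') : ToolError: not empty
# scribe(p='/dra', c='jarn') : created
# survey(p='/hala') : [se]
# minus(x='32') : -32
# scribe(p='/crege', c='bra') : created
# oneover() : -1/32
# raiseby(x='98') : 3135/32
# scribe(p='/do', c='preflaco') : created
# scribe(p='/crege', c='dredap') : overwrote
# tell() : 3135/32
# prime(x='22') : 22
# survey(p='/') : [crege, do, dra, guda, hala/, ple, vicracig]

Answer: [crege, do, dra, guda, hala/, ple, vicracig]


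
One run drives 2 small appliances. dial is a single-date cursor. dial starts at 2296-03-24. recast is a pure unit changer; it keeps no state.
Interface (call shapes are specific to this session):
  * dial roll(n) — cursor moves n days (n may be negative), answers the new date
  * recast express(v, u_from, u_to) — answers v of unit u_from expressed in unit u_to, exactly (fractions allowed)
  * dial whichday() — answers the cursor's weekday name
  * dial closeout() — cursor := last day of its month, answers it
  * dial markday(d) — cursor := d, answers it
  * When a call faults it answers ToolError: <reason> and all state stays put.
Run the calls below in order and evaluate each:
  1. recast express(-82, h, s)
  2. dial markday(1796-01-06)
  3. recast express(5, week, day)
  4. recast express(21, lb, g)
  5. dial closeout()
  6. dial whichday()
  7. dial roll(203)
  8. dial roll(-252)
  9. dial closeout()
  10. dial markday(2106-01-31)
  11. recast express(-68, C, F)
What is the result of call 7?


Answer: 1796-08-21

Derivation:
I run recast express(v→-82, u_from→h, u_to→s), giving -295200.
I run dial markday(d→1796-01-06), which returns 1796-01-06.
I run recast express(v→5, u_from→week, u_to→day), which returns 35.
Next I call recast express(v→21, u_from→lb, u_to→g): 952543977/100000.
Invoking dial closeout(), which returns 1796-01-31.
Using dial whichday(), → Sunday.
I invoke dial roll(n→203), giving 1796-08-21.
Now I run dial roll(n→-252), and observe 1795-12-13.
Invoking dial closeout, and see 1795-12-31.
I call dial markday(d→2106-01-31), giving 2106-01-31.
Invoking recast express(v→-68, u_from→C, u_to→F), giving -452/5.


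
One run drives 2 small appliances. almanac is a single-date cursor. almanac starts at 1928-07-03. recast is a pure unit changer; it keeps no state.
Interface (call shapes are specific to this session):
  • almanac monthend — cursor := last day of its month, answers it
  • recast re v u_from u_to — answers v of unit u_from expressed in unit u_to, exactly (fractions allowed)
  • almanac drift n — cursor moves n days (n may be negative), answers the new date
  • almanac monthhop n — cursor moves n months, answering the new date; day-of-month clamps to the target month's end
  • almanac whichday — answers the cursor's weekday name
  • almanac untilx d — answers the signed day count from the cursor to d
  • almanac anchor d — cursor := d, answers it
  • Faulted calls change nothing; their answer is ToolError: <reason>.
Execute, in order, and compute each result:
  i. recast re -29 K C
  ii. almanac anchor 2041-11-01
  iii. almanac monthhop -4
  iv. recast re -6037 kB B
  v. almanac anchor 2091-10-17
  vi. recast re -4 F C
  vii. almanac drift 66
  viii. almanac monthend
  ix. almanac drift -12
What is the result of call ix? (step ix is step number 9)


Answer: 2091-12-19

Derivation:
Calling recast re passing v: -29, u_from: K, u_to: C, → -6043/20.
Calling almanac anchor passing d: 2041-11-01, which returns 2041-11-01.
Next I call almanac monthhop passing n: -4: 2041-07-01.
I call recast re passing v: -6037, u_from: kB, u_to: B, which returns -6037000.
I call almanac anchor passing d: 2091-10-17: 2091-10-17.
Invoking recast re passing v: -4, u_from: F, u_to: C, → -20.
I invoke almanac drift passing n: 66: 2091-12-22.
Using almanac monthend, and get 2091-12-31.
Invoking almanac drift passing n: -12, and see 2091-12-19.


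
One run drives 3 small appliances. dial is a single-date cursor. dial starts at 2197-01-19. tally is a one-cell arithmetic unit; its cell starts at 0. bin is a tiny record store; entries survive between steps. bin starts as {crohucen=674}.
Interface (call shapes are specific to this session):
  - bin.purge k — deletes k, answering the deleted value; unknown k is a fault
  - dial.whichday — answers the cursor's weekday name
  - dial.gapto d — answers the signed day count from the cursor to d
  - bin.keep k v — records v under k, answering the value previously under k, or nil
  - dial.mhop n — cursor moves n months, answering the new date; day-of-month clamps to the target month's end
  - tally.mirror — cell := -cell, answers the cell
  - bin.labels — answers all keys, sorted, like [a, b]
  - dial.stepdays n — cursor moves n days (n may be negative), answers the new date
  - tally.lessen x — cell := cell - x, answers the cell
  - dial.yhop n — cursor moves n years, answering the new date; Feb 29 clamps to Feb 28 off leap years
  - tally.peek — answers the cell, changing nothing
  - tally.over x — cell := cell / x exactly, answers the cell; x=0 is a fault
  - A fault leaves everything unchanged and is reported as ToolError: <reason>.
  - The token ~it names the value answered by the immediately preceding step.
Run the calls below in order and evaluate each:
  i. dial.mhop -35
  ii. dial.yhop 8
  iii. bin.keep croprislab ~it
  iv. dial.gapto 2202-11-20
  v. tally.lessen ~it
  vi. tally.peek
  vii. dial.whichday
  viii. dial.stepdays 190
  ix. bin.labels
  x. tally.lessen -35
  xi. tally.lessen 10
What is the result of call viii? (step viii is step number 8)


Answer: 2202-08-28

Derivation:
-> mhop(n='-35')
<- 2194-02-19
-> yhop(n='8')
<- 2202-02-19
-> keep(k='croprislab', v='~it')
<- nil
-> gapto(d='2202-11-20')
<- 274
-> lessen(x='~it')
<- -274
-> peek()
<- -274
-> whichday()
<- Friday
-> stepdays(n='190')
<- 2202-08-28
-> labels()
<- [crohucen, croprislab]
-> lessen(x='-35')
<- -239
-> lessen(x='10')
<- -249


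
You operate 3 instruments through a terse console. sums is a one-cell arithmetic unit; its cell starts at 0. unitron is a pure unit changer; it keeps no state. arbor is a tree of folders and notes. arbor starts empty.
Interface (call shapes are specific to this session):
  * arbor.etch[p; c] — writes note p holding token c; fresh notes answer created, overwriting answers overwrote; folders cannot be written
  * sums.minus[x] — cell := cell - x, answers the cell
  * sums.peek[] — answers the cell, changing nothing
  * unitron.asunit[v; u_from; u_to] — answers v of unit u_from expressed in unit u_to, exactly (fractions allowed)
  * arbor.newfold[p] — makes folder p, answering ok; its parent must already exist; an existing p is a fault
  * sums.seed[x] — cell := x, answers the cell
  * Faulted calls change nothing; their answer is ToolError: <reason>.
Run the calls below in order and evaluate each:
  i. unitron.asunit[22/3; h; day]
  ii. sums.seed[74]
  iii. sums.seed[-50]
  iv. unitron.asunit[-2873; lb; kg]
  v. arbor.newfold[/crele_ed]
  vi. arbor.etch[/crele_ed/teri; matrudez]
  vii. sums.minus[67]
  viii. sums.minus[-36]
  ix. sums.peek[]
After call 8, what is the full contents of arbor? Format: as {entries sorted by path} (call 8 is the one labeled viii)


Answer: {crele_ed/, crele_ed/teri=matrudez}

Derivation:
-- unitron.asunit(v='22/3', u_from='h', u_to='day') == 11/36
-- sums.seed(x='74') == 74
-- sums.seed(x='-50') == -50
-- unitron.asunit(v='-2873', u_from='lb', u_to='kg') == -130317087901/100000000
-- arbor.newfold(p='/crele_ed') == ok
-- arbor.etch(p='/crele_ed/teri', c='matrudez') == created
-- sums.minus(x='67') == -117
-- sums.minus(x='-36') == -81
-- sums.peek() == -81


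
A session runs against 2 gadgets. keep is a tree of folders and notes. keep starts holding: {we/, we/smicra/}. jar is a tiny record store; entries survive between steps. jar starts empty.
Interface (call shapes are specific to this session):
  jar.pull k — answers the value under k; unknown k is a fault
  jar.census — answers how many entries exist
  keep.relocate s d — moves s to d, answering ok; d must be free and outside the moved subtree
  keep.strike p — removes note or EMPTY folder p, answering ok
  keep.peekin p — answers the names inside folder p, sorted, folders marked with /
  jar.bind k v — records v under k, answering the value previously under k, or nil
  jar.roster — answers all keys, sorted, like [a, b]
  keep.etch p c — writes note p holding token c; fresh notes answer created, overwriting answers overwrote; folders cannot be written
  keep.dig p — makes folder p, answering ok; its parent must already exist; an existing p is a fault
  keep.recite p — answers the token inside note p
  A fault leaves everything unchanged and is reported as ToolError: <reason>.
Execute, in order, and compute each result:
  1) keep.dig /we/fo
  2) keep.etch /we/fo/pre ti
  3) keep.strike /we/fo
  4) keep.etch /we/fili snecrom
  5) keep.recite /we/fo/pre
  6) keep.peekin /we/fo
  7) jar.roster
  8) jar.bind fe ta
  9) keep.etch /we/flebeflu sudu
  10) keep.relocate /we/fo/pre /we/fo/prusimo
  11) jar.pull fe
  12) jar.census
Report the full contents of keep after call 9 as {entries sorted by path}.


Answer: {we/, we/fili=snecrom, we/flebeflu=sudu, we/fo/, we/fo/pre=ti, we/smicra/}

Derivation:
→ keep.dig(p=/we/fo)
← ok
→ keep.etch(p=/we/fo/pre, c=ti)
← created
→ keep.strike(p=/we/fo)
← ToolError: not empty
→ keep.etch(p=/we/fili, c=snecrom)
← created
→ keep.recite(p=/we/fo/pre)
← ti
→ keep.peekin(p=/we/fo)
← [pre]
→ jar.roster()
← []
→ jar.bind(k=fe, v=ta)
← nil
→ keep.etch(p=/we/flebeflu, c=sudu)
← created
→ keep.relocate(s=/we/fo/pre, d=/we/fo/prusimo)
← ok
→ jar.pull(k=fe)
← ta
→ jar.census()
← 1


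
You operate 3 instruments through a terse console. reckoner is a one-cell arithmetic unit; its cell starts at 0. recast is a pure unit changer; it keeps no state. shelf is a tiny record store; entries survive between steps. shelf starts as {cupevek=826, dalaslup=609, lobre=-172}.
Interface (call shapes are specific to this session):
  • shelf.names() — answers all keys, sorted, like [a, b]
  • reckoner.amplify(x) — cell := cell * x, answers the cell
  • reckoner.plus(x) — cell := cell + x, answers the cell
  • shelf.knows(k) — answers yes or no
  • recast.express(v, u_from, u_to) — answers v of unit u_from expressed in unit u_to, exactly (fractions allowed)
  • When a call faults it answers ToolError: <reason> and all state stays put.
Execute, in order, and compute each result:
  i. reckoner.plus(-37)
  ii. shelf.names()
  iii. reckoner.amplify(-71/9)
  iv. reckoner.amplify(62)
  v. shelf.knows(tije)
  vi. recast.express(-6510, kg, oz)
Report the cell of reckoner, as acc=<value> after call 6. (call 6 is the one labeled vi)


Answer: acc=162874/9

Derivation:
CALL reckoner.plus[-37]
RET  -37
CALL shelf.names[]
RET  [cupevek, dalaslup, lobre]
CALL reckoner.amplify[-71/9]
RET  2627/9
CALL reckoner.amplify[62]
RET  162874/9
CALL shelf.knows[tije]
RET  no
CALL recast.express[-6510; kg; oz]
RET  -1488000000000/6479891


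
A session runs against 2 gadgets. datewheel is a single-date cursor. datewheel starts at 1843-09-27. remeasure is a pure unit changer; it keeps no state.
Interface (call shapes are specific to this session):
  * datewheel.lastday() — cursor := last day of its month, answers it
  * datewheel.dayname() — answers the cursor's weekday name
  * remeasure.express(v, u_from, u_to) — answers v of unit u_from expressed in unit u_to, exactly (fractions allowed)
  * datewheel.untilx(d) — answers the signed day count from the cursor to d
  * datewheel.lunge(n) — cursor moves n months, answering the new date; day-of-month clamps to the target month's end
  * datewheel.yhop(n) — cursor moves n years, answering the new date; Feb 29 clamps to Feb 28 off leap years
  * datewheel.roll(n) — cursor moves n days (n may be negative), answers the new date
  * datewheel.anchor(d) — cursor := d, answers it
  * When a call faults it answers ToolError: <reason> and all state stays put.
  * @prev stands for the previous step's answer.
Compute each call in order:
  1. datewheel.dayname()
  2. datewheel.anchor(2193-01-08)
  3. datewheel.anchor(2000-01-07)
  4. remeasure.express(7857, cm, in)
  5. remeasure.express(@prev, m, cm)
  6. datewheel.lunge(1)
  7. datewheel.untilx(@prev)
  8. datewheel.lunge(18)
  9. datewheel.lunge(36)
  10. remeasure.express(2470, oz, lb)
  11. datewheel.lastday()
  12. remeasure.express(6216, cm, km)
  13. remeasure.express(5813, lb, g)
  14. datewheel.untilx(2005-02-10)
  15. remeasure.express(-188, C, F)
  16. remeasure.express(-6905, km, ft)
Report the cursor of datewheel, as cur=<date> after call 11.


Answer: cur=2004-08-31

Derivation:
;; datewheel.dayname() -> Wednesday
;; datewheel.anchor(d: 2193-01-08) -> 2193-01-08
;; datewheel.anchor(d: 2000-01-07) -> 2000-01-07
;; remeasure.express(v: 7857, u_from: cm, u_to: in) -> 392850/127
;; remeasure.express(v: @prev, u_from: m, u_to: cm) -> 39285000/127
;; datewheel.lunge(n: 1) -> 2000-02-07
;; datewheel.untilx(d: @prev) -> 0
;; datewheel.lunge(n: 18) -> 2001-08-07
;; datewheel.lunge(n: 36) -> 2004-08-07
;; remeasure.express(v: 2470, u_from: oz, u_to: lb) -> 1235/8
;; datewheel.lastday() -> 2004-08-31
;; remeasure.express(v: 6216, u_from: cm, u_to: km) -> 777/12500
;; remeasure.express(v: 5813, u_from: lb, u_to: g) -> 263673244681/100000
;; datewheel.untilx(d: 2005-02-10) -> 163
;; remeasure.express(v: -188, u_from: C, u_to: F) -> -1532/5
;; remeasure.express(v: -6905, u_from: km, u_to: ft) -> -8631250000/381


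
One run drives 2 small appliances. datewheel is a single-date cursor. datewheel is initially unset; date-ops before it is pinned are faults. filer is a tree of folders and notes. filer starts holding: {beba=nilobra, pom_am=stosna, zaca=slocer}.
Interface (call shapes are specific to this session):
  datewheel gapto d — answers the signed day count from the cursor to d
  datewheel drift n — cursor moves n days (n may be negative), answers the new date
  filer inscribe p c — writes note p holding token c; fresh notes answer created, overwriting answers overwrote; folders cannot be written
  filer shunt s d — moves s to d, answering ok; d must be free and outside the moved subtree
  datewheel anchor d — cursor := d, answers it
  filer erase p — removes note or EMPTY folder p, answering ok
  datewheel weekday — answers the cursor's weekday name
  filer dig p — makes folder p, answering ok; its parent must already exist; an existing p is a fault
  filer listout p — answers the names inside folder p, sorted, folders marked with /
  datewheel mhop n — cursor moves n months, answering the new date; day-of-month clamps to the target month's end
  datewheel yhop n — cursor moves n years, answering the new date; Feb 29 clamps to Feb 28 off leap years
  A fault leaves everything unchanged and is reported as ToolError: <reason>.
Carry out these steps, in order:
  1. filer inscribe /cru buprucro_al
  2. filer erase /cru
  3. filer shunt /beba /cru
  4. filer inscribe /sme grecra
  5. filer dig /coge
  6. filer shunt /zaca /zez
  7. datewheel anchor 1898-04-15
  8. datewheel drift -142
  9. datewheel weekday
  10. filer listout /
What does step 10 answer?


[in] filer inscribe p='/cru' c='buprucro_al'
  created
[in] filer erase p='/cru'
  ok
[in] filer shunt s='/beba' d='/cru'
  ok
[in] filer inscribe p='/sme' c='grecra'
  created
[in] filer dig p='/coge'
  ok
[in] filer shunt s='/zaca' d='/zez'
  ok
[in] datewheel anchor d='1898-04-15'
  1898-04-15
[in] datewheel drift n='-142'
  1897-11-24
[in] datewheel weekday
  Wednesday
[in] filer listout p='/'
  [coge/, cru, pom_am, sme, zez]

Answer: [coge/, cru, pom_am, sme, zez]


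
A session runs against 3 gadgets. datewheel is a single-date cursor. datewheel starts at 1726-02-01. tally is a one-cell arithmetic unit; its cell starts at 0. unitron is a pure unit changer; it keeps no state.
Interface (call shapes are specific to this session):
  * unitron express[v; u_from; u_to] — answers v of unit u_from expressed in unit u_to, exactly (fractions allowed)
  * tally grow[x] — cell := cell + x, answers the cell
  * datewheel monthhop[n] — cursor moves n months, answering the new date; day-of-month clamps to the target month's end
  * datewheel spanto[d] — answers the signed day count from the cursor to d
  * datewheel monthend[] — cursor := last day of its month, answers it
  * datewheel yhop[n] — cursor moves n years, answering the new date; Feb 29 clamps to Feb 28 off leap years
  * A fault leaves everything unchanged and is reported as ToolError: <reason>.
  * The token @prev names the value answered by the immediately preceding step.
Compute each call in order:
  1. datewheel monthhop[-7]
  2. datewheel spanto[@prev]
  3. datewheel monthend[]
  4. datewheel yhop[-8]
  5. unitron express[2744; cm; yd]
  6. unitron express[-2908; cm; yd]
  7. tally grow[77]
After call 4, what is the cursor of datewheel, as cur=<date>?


-> datewheel monthhop(n→-7)
<- 1725-07-01
-> datewheel spanto(d→@prev)
<- 0
-> datewheel monthend()
<- 1725-07-31
-> datewheel yhop(n→-8)
<- 1717-07-31
-> unitron express(v→2744, u_from→cm, u_to→yd)
<- 34300/1143
-> unitron express(v→-2908, u_from→cm, u_to→yd)
<- -36350/1143
-> tally grow(x→77)
<- 77

Answer: cur=1717-07-31


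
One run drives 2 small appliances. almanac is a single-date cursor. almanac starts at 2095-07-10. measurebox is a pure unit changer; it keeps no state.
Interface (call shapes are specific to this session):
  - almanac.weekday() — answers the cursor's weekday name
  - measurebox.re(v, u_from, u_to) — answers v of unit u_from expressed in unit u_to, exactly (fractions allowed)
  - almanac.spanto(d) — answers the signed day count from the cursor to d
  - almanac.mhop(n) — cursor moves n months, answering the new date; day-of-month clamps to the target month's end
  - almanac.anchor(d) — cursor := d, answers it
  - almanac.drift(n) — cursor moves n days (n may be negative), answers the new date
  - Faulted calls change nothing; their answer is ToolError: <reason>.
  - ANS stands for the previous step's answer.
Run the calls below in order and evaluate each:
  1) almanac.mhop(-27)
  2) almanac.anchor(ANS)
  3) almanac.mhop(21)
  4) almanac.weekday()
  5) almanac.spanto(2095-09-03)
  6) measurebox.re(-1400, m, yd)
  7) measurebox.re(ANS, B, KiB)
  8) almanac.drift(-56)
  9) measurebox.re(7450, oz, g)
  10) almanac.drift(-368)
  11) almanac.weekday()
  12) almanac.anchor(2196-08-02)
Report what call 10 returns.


// 1. mhop(n='-27') ~> 2093-04-10
// 2. anchor(d='ANS') ~> 2093-04-10
// 3. mhop(n='21') ~> 2095-01-10
// 4. weekday() ~> Monday
// 5. spanto(d='2095-09-03') ~> 236
// 6. re(v='-1400', u_from='m', u_to='yd') ~> -1750000/1143
// 7. re(v='ANS', u_from='B', u_to='KiB') ~> -109375/73152
// 8. drift(n='-56') ~> 2094-11-15
// 9. re(v='7450', u_from='oz', u_to='g') ~> 6758526313/32000
// 10. drift(n='-368') ~> 2093-11-12
// 11. weekday() ~> Thursday
// 12. anchor(d='2196-08-02') ~> 2196-08-02

Answer: 2093-11-12


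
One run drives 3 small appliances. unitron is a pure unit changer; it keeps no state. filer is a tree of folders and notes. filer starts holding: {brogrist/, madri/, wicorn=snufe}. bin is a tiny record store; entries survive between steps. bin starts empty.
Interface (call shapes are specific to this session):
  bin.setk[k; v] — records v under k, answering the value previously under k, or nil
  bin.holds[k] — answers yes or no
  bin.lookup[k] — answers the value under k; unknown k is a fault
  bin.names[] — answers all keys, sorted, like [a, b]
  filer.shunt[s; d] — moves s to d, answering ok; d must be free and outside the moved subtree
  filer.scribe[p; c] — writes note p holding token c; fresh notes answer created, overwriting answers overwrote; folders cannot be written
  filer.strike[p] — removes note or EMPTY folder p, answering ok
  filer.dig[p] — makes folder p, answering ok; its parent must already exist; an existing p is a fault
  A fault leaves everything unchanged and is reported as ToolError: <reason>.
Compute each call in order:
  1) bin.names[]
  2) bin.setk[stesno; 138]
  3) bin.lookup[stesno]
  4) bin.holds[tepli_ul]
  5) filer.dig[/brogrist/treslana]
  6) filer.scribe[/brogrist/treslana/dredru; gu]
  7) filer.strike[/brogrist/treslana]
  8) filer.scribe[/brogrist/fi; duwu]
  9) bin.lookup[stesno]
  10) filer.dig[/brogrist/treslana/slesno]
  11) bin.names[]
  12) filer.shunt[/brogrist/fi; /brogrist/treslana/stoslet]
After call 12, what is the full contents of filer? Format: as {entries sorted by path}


Answer: {brogrist/, brogrist/treslana/, brogrist/treslana/dredru=gu, brogrist/treslana/slesno/, brogrist/treslana/stoslet=duwu, madri/, wicorn=snufe}

Derivation:
Act: names[]
Obs: []
Act: setk[stesno; 138]
Obs: nil
Act: lookup[stesno]
Obs: 138
Act: holds[tepli_ul]
Obs: no
Act: dig[/brogrist/treslana]
Obs: ok
Act: scribe[/brogrist/treslana/dredru; gu]
Obs: created
Act: strike[/brogrist/treslana]
Obs: ToolError: not empty
Act: scribe[/brogrist/fi; duwu]
Obs: created
Act: lookup[stesno]
Obs: 138
Act: dig[/brogrist/treslana/slesno]
Obs: ok
Act: names[]
Obs: [stesno]
Act: shunt[/brogrist/fi; /brogrist/treslana/stoslet]
Obs: ok


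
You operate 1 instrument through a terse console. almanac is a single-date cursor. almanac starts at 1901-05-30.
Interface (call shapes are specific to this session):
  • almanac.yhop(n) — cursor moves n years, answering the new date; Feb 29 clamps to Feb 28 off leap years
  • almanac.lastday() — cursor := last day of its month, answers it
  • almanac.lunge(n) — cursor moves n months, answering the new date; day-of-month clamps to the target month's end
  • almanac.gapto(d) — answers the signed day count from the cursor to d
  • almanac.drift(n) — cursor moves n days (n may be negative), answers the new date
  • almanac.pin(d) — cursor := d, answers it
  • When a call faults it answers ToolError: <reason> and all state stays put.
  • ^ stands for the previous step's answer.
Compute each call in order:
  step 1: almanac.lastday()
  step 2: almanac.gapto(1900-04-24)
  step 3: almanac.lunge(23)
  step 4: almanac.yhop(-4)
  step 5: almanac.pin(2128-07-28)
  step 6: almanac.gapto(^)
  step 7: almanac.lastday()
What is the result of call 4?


// lastday() : 1901-05-31
// gapto(1900-04-24) : -402
// lunge(23) : 1903-04-30
// yhop(-4) : 1899-04-30
// pin(2128-07-28) : 2128-07-28
// gapto(^) : 0
// lastday() : 2128-07-31

Answer: 1899-04-30


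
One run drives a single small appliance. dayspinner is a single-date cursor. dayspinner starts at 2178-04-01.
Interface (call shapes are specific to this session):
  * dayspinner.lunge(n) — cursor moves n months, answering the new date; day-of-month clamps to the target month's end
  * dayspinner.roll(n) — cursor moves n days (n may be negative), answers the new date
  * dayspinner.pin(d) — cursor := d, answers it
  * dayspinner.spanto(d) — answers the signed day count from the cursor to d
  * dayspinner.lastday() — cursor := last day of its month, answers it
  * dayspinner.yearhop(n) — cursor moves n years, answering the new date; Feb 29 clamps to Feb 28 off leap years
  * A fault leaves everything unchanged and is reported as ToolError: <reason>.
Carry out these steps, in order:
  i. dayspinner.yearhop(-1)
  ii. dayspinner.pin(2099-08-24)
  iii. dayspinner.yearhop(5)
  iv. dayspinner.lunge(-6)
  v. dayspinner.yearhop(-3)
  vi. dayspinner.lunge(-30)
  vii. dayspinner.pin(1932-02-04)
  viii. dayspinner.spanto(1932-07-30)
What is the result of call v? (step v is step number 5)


Answer: 2101-02-24

Derivation:
! 1. yearhop(n→-1) => 2177-04-01
! 2. pin(d→2099-08-24) => 2099-08-24
! 3. yearhop(n→5) => 2104-08-24
! 4. lunge(n→-6) => 2104-02-24
! 5. yearhop(n→-3) => 2101-02-24
! 6. lunge(n→-30) => 2098-08-24
! 7. pin(d→1932-02-04) => 1932-02-04
! 8. spanto(d→1932-07-30) => 177


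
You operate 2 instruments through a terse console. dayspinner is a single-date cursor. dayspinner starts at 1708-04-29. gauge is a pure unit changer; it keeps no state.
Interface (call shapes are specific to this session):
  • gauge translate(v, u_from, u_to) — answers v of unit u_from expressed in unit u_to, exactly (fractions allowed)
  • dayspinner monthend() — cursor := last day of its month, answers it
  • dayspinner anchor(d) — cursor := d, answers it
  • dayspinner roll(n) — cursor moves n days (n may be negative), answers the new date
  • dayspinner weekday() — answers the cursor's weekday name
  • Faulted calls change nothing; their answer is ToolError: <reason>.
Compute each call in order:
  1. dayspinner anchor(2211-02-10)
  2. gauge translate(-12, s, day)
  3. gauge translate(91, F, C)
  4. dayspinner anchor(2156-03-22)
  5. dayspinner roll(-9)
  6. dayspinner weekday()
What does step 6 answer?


Answer: Saturday

Derivation:
Act: dayspinner anchor[d: 2211-02-10]
Obs: 2211-02-10
Act: gauge translate[v: -12; u_from: s; u_to: day]
Obs: -1/7200
Act: gauge translate[v: 91; u_from: F; u_to: C]
Obs: 295/9
Act: dayspinner anchor[d: 2156-03-22]
Obs: 2156-03-22
Act: dayspinner roll[n: -9]
Obs: 2156-03-13
Act: dayspinner weekday[]
Obs: Saturday


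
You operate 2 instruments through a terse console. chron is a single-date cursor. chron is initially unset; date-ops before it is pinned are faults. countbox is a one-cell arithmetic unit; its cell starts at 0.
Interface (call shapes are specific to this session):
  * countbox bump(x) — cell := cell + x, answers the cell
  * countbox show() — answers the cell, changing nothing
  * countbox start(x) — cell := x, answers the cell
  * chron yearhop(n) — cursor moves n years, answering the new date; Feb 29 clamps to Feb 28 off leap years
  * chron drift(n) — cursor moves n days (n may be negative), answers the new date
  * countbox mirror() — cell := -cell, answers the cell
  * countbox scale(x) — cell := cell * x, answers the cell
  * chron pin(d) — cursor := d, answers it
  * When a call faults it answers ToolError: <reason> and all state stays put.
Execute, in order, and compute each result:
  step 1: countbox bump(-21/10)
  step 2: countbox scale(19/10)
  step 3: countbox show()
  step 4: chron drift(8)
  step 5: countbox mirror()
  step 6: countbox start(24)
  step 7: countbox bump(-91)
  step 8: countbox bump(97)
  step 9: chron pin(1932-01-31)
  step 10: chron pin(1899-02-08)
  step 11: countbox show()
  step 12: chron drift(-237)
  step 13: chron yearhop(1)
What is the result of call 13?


! countbox bump(x=-21/10) => -21/10
! countbox scale(x=19/10) => -399/100
! countbox show() => -399/100
! chron drift(n=8) => ToolError: no date set
! countbox mirror() => 399/100
! countbox start(x=24) => 24
! countbox bump(x=-91) => -67
! countbox bump(x=97) => 30
! chron pin(d=1932-01-31) => 1932-01-31
! chron pin(d=1899-02-08) => 1899-02-08
! countbox show() => 30
! chron drift(n=-237) => 1898-06-16
! chron yearhop(n=1) => 1899-06-16

Answer: 1899-06-16


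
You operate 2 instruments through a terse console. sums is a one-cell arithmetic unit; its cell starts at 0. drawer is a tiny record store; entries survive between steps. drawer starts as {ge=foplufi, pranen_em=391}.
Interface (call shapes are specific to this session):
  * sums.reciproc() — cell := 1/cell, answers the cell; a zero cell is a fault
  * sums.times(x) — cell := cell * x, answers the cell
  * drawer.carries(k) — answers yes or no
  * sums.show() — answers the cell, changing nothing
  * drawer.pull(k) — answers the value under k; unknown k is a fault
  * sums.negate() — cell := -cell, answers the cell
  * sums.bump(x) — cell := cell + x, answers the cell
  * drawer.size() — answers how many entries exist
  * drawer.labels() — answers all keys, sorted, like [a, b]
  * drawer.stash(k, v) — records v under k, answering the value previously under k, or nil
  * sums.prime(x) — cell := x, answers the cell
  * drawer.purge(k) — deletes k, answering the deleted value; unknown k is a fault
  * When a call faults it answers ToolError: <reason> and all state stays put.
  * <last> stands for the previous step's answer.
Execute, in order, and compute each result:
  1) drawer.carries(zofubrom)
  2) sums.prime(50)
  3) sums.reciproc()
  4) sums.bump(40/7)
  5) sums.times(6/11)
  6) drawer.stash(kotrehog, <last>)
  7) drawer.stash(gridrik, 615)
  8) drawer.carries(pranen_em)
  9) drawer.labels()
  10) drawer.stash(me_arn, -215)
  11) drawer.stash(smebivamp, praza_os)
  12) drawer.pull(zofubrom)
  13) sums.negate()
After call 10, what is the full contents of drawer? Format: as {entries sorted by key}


Answer: {ge=foplufi, gridrik=615, kotrehog=6021/1925, me_arn=-215, pranen_em=391}

Derivation:
-- carries(k=zofubrom) ~> no
-- prime(x=50) ~> 50
-- reciproc() ~> 1/50
-- bump(x=40/7) ~> 2007/350
-- times(x=6/11) ~> 6021/1925
-- stash(k=kotrehog, v=<last>) ~> nil
-- stash(k=gridrik, v=615) ~> nil
-- carries(k=pranen_em) ~> yes
-- labels() ~> [ge, gridrik, kotrehog, pranen_em]
-- stash(k=me_arn, v=-215) ~> nil
-- stash(k=smebivamp, v=praza_os) ~> nil
-- pull(k=zofubrom) ~> ToolError: no such key zofubrom
-- negate() ~> -6021/1925


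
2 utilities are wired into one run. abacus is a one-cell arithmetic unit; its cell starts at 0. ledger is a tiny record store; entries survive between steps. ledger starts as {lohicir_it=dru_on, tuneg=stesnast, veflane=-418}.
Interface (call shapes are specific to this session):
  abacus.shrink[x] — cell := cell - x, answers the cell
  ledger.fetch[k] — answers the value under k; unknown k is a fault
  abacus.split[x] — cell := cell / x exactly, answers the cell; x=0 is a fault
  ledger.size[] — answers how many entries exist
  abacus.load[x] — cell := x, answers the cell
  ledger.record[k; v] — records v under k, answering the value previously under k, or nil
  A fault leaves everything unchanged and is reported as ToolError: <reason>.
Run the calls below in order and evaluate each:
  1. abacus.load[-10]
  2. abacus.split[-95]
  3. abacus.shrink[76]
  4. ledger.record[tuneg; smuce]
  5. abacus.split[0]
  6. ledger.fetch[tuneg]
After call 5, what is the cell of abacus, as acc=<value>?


Answer: acc=-1442/19

Derivation:
>> abacus.load(-10)
<< -10
>> abacus.split(-95)
<< 2/19
>> abacus.shrink(76)
<< -1442/19
>> ledger.record(tuneg, smuce)
<< stesnast
>> abacus.split(0)
<< ToolError: division by zero
>> ledger.fetch(tuneg)
<< smuce


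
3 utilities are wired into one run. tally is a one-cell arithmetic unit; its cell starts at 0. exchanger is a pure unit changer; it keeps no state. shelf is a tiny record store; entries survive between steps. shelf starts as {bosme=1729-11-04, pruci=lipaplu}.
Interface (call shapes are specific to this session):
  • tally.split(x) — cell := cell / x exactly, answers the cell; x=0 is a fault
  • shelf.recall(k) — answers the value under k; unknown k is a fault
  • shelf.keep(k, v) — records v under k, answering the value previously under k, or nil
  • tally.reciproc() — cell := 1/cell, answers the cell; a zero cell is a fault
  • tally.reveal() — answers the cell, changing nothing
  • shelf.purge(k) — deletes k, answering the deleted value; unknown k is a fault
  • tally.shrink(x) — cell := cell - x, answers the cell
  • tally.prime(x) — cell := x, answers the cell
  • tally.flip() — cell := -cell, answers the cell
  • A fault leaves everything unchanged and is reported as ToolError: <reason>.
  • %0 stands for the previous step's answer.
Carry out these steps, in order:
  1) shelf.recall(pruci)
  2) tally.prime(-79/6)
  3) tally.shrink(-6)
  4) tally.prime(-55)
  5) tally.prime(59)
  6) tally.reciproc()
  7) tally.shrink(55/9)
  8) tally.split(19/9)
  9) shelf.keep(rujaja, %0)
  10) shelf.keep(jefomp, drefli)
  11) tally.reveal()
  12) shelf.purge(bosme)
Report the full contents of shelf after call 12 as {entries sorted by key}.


Answer: {jefomp=drefli, pruci=lipaplu, rujaja=-3236/1121}

Derivation:
Do: recall[k→pruci]
See: lipaplu
Do: prime[x→-79/6]
See: -79/6
Do: shrink[x→-6]
See: -43/6
Do: prime[x→-55]
See: -55
Do: prime[x→59]
See: 59
Do: reciproc[]
See: 1/59
Do: shrink[x→55/9]
See: -3236/531
Do: split[x→19/9]
See: -3236/1121
Do: keep[k→rujaja; v→%0]
See: nil
Do: keep[k→jefomp; v→drefli]
See: nil
Do: reveal[]
See: -3236/1121
Do: purge[k→bosme]
See: 1729-11-04
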